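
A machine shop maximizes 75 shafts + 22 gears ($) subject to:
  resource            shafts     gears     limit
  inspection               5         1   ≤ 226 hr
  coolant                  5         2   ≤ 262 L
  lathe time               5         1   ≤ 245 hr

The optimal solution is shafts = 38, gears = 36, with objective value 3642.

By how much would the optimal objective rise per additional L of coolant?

7

Check each constraint at x*: inspection 226/226 (tight); coolant 262/262 (tight); lathe time 226/245 (slack 19).
Slack constraints have shadow price 0 (complementary slackness).
From A_Bᵀ y = c: 5·y_inspection + 5·y_coolant = 75; 1·y_inspection + 2·y_coolant = 22.
Solving: y_inspection = 8, y_coolant = 7.
Shadow price of coolant = 7.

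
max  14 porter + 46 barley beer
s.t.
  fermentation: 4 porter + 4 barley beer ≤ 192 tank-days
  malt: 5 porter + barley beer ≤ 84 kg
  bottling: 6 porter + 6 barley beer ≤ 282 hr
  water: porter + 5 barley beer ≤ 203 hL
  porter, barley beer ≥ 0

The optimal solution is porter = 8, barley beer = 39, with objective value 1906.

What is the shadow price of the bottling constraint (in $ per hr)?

1

Binding: bottling and water. Non-binding: fermentation (4 unused), malt (5 unused).
Slack constraints have shadow price 0 (complementary slackness).
The binding rows give the dual system: 6·y_bottling + 1·y_water = 14 and 6·y_bottling + 5·y_water = 46.
This yields shadow prices y_bottling = 1, y_water = 8.
Shadow price of bottling = 1.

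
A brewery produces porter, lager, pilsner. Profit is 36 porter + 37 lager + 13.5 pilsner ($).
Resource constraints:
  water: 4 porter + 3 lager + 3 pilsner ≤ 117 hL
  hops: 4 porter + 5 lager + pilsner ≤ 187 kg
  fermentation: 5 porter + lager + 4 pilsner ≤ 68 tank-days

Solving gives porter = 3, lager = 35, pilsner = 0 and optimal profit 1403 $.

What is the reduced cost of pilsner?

Binding: water and hops. Non-binding: fermentation (18 unused).
Slack constraints have shadow price 0 (complementary slackness).
Dual feasibility on the basic columns requires 4·y_water + 4·y_hops = 36, 3·y_water + 5·y_hops = 37.
Solving: y_water = 4, y_hops = 5.
Reduced cost of pilsner: c₃ − yᵀa₃ = 13.5 − (4·3 + 5·1) = 13.5 − 17 = -3.5.

-3.5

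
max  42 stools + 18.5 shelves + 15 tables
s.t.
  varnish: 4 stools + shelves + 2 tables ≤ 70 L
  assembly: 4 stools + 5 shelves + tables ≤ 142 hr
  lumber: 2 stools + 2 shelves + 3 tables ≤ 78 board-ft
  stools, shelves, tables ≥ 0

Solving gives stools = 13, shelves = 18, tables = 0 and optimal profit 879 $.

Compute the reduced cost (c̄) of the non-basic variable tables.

-4

At the optimum: varnish uses 70 of 70 (binding); assembly uses 142 of 142 (binding); lumber uses 62 of 78 (slack = 16).
Since lumber is not tight, its dual is 0.
Dual feasibility on the basic columns requires 4·y_varnish + 4·y_assembly = 42, 1·y_varnish + 5·y_assembly = 18.5.
→ y_varnish = 8.5 and y_assembly = 2.
Reduced cost of tables: c₃ − yᵀa₃ = 15 − (8.5·2 + 2·1) = 15 − 19 = -4.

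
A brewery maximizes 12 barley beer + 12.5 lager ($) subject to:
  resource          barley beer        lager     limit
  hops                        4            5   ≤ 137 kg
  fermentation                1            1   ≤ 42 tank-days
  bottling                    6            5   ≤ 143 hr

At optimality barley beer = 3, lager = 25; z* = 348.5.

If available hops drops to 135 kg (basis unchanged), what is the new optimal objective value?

Binding: hops and bottling. Non-binding: fermentation (14 unused).
Slack constraints have shadow price 0 (complementary slackness).
Dual feasibility on the basic columns requires 4·y_hops + 6·y_bottling = 12, 5·y_hops + 5·y_bottling = 12.5.
→ y_hops = 1.5 and y_bottling = 1.
Δz = y_hops·Δb = 1.5 × (-2) = -3, so new z* = 348.5 − 3 = 345.5.

345.5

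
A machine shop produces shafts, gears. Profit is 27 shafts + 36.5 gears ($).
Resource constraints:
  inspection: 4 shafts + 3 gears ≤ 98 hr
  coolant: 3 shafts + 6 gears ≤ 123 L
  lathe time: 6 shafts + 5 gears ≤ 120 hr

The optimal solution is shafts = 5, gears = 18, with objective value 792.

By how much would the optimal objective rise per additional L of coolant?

Binding: coolant and lathe time. Non-binding: inspection (24 unused).
Since inspection is not tight, its dual is 0.
Dual feasibility on the basic columns requires 3·y_coolant + 6·y_lathe time = 27, 6·y_coolant + 5·y_lathe time = 36.5.
This yields shadow prices y_coolant = 4, y_lathe time = 2.5.
Shadow price of coolant = 4.

4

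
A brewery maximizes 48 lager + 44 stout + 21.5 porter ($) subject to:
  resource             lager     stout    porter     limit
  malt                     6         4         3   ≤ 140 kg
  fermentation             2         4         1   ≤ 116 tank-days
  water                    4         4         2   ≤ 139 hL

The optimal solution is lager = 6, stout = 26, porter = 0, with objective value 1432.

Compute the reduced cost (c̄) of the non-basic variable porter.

Binding: malt and fermentation. Non-binding: water (11 unused).
Slack constraints have shadow price 0 (complementary slackness).
Dual feasibility on the basic columns requires 6·y_malt + 2·y_fermentation = 48, 4·y_malt + 4·y_fermentation = 44.
→ y_malt = 6.5 and y_fermentation = 4.5.
Reduced cost of porter: c₃ − yᵀa₃ = 21.5 − (6.5·3 + 4.5·1) = 21.5 − 24 = -2.5.

-2.5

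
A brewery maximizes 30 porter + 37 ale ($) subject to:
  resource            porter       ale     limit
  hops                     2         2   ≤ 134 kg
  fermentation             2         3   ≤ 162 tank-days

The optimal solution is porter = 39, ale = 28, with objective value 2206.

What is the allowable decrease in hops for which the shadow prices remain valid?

26

Binding constraints: hops, fermentation. The basis is B = [[2,2],[2,3]] with det 2.
Per unit decrease in hops, x* moves by d = (-1.5, 1).
The basis stays optimal until porter reaches 0; allowable decrease = 26 kg.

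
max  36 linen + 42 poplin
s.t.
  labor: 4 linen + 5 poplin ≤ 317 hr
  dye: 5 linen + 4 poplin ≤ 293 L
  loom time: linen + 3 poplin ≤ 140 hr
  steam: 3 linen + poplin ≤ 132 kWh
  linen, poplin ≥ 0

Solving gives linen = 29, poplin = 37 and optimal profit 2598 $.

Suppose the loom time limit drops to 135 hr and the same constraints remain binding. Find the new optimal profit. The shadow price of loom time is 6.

2568

Δb = -5, so new z* = 2598 + (6)·(-5) = 2598 − 30 = 2568.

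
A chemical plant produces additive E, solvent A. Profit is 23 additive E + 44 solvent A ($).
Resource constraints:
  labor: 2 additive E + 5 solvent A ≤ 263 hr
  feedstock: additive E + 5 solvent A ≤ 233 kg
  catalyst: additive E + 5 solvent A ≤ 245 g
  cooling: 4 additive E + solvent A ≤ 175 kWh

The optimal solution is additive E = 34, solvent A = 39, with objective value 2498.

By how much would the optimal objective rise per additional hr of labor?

8.5

Check each constraint at x*: labor 263/263 (tight); feedstock 229/233 (slack 4); catalyst 229/245 (slack 16); cooling 175/175 (tight).
Since feedstock, catalyst are not tight, their duals are 0.
From A_Bᵀ y = c: 2·y_labor + 4·y_cooling = 23; 5·y_labor + 1·y_cooling = 44.
Solving: y_labor = 8.5, y_cooling = 1.5.
Shadow price of labor = 8.5.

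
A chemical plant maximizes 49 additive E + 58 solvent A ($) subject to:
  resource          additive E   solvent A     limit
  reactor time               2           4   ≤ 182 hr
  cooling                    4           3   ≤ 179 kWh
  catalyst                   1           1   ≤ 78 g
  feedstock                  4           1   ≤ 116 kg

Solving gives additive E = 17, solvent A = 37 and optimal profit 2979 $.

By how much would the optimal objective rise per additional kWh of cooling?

Binding: reactor time and cooling. Non-binding: catalyst (24 unused), feedstock (11 unused).
Slack constraints have shadow price 0 (complementary slackness).
Dual feasibility on the basic columns requires 2·y_reactor time + 4·y_cooling = 49, 4·y_reactor time + 3·y_cooling = 58.
→ y_reactor time = 8.5 and y_cooling = 8.
Shadow price of cooling = 8.

8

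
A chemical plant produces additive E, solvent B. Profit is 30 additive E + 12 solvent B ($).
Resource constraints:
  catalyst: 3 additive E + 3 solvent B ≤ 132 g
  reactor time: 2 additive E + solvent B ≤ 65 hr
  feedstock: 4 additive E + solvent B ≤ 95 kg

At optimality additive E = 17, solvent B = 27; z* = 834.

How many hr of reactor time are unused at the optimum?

4

reactor time used = 2·17 + 1·27 = 61; slack = 65 − 61 = 4.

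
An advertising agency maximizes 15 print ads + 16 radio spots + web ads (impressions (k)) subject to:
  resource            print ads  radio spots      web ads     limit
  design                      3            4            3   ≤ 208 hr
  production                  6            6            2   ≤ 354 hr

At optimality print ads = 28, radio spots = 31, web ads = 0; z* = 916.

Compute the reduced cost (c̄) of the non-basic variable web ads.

-6

At the optimum: design uses 208 of 208 (binding); production uses 354 of 354 (binding).
From A_Bᵀ y = c: 3·y_design + 6·y_production = 15; 4·y_design + 6·y_production = 16.
→ y_design = 1 and y_production = 2.
Reduced cost of web ads: c₃ − yᵀa₃ = 1 − (1·3 + 2·2) = 1 − 7 = -6.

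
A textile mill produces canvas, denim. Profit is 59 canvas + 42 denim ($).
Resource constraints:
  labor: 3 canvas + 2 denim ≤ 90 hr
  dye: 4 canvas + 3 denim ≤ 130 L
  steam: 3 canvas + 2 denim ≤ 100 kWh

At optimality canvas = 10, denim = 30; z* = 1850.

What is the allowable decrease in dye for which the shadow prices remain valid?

Binding constraints: labor, dye. The basis is B = [[3,2],[4,3]] with det 1.
Per unit decrease in dye, x* moves by d = (2, -3).
The basis stays optimal until denim reaches 0; allowable decrease = 10 L.

10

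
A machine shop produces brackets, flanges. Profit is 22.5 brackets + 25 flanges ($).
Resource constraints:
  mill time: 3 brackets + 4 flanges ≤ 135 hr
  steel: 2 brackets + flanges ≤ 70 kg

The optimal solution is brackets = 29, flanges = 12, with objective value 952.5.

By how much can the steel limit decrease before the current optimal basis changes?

Binding constraints: mill time, steel. The basis is B = [[3,4],[2,1]] with det -5.
Per unit decrease in steel, x* moves by d = (-0.8, 0.6).
The basis stays optimal until brackets reaches 0; allowable decrease = 36.25 kg.

36.25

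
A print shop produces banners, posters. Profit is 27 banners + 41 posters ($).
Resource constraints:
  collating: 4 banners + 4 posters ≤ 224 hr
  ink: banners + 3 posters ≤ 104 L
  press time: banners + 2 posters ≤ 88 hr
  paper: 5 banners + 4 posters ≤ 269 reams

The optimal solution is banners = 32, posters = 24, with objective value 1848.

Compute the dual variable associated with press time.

Binding: collating and ink. Non-binding: press time (8 unused), paper (13 unused).
By complementary slackness, y = 0 for the non-binding constraints.
Dual feasibility on the basic columns requires 4·y_collating + 1·y_ink = 27, 4·y_collating + 3·y_ink = 41.
→ y_collating = 5 and y_ink = 7.
Shadow price of press time = 0.

0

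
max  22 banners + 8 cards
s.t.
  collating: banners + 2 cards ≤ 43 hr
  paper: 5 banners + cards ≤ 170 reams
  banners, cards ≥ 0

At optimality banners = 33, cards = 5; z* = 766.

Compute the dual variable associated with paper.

Both collating and paper are binding at x*.
From A_Bᵀ y = c: 1·y_collating + 5·y_paper = 22; 2·y_collating + 1·y_paper = 8.
Solving: y_collating = 2, y_paper = 4.
Shadow price of paper = 4.

4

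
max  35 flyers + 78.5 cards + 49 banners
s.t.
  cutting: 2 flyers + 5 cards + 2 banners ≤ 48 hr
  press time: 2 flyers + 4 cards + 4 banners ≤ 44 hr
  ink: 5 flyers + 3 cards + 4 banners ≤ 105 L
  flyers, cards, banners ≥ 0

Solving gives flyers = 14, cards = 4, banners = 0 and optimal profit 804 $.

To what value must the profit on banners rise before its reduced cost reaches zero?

Binding: cutting and press time. Non-binding: ink (23 unused).
Slack constraints have shadow price 0 (complementary slackness).
From A_Bᵀ y = c: 2·y_cutting + 2·y_press time = 35; 5·y_cutting + 4·y_press time = 78.5.
Solving: y_cutting = 8.5, y_press time = 9.
banners enters the basis when its profit ≥ yᵀa₃ = 8.5·2 + 9·4 = 53.

53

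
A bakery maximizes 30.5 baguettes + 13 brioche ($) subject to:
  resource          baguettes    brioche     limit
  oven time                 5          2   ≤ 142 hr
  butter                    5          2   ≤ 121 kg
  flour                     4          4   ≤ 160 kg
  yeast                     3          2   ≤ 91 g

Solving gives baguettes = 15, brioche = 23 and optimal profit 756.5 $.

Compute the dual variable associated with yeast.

1

Binding: butter and yeast. Non-binding: oven time (21 unused), flour (8 unused).
Slack constraints have shadow price 0 (complementary slackness).
The binding rows give the dual system: 5·y_butter + 3·y_yeast = 30.5 and 2·y_butter + 2·y_yeast = 13.
→ y_butter = 5.5 and y_yeast = 1.
Shadow price of yeast = 1.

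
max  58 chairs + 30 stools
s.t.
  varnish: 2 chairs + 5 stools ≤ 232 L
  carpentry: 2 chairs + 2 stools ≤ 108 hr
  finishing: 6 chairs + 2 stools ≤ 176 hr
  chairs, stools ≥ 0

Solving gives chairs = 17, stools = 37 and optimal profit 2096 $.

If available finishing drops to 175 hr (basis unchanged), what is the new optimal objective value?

2089

Check each constraint at x*: varnish 219/232 (slack 13); carpentry 108/108 (tight); finishing 176/176 (tight).
Since varnish is not tight, its dual is 0.
The binding rows give the dual system: 2·y_carpentry + 6·y_finishing = 58 and 2·y_carpentry + 2·y_finishing = 30.
→ y_carpentry = 8 and y_finishing = 7.
Δz = y_finishing·Δb = 7 × (-1) = -7, so new z* = 2096 − 7 = 2089.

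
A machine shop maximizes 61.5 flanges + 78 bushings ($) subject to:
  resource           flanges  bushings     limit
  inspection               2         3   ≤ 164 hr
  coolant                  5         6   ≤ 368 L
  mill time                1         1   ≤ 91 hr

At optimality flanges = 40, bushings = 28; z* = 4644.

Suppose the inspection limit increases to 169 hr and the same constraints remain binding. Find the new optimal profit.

Check each constraint at x*: inspection 164/164 (tight); coolant 368/368 (tight); mill time 68/91 (slack 23).
Since mill time is not tight, its dual is 0.
The binding rows give the dual system: 2·y_inspection + 5·y_coolant = 61.5 and 3·y_inspection + 6·y_coolant = 78.
→ y_inspection = 7 and y_coolant = 9.5.
Δz = y_inspection·Δb = 7 × (5) = 35, so new z* = 4644 + 35 = 4679.

4679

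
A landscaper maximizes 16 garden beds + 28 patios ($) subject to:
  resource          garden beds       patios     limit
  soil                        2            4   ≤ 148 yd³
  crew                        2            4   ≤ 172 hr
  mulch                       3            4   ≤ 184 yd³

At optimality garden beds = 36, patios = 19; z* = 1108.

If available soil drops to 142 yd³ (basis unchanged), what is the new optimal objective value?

Check each constraint at x*: soil 148/148 (tight); crew 148/172 (slack 24); mulch 184/184 (tight).
Since crew is not tight, its dual is 0.
The binding rows give the dual system: 2·y_soil + 3·y_mulch = 16 and 4·y_soil + 4·y_mulch = 28.
Solving: y_soil = 5, y_mulch = 2.
Δz = y_soil·Δb = 5 × (-6) = -30, so new z* = 1108 − 30 = 1078.

1078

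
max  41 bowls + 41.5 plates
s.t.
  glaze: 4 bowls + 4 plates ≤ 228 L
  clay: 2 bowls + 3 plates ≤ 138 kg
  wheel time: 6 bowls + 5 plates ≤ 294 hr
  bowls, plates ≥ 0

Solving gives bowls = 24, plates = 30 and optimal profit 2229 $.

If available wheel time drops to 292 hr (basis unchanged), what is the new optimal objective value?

2219

At the optimum: glaze uses 216 of 228 (slack = 12); clay uses 138 of 138 (binding); wheel time uses 294 of 294 (binding).
By complementary slackness, y = 0 for the non-binding constraint.
Dual feasibility on the basic columns requires 2·y_clay + 6·y_wheel time = 41, 3·y_clay + 5·y_wheel time = 41.5.
→ y_clay = 5.5 and y_wheel time = 5.
Δz = y_wheel time·Δb = 5 × (-2) = -10, so new z* = 2229 − 10 = 2219.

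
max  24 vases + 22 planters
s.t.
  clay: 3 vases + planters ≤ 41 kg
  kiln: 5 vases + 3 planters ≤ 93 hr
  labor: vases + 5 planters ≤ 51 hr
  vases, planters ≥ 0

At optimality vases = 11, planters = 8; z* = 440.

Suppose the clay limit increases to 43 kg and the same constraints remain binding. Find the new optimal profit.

454

Binding: clay and labor. Non-binding: kiln (14 unused).
Slack constraints have shadow price 0 (complementary slackness).
Dual feasibility on the basic columns requires 3·y_clay + 1·y_labor = 24, 1·y_clay + 5·y_labor = 22.
This yields shadow prices y_clay = 7, y_labor = 3.
Δz = y_clay·Δb = 7 × (2) = 14, so new z* = 440 + 14 = 454.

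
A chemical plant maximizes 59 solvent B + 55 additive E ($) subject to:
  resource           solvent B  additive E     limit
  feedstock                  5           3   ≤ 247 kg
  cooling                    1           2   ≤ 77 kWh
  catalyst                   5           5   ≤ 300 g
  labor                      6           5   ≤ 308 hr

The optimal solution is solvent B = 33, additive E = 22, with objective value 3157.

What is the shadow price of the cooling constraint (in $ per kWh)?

Binding: cooling and labor. Non-binding: feedstock (16 unused), catalyst (25 unused).
Since feedstock, catalyst are not tight, their duals are 0.
Dual feasibility on the basic columns requires 1·y_cooling + 6·y_labor = 59, 2·y_cooling + 5·y_labor = 55.
Solving: y_cooling = 5, y_labor = 9.
Shadow price of cooling = 5.

5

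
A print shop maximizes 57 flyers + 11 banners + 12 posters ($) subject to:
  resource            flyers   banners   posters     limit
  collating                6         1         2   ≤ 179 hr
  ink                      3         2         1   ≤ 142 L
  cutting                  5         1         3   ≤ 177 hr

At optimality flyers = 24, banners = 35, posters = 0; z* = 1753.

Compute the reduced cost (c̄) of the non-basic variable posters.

-7

At the optimum: collating uses 179 of 179 (binding); ink uses 142 of 142 (binding); cutting uses 155 of 177 (slack = 22).
Slack constraints have shadow price 0 (complementary slackness).
Dual feasibility on the basic columns requires 6·y_collating + 3·y_ink = 57, 1·y_collating + 2·y_ink = 11.
→ y_collating = 9 and y_ink = 1.
Reduced cost of posters: c₃ − yᵀa₃ = 12 − (9·2 + 1·1) = 12 − 19 = -7.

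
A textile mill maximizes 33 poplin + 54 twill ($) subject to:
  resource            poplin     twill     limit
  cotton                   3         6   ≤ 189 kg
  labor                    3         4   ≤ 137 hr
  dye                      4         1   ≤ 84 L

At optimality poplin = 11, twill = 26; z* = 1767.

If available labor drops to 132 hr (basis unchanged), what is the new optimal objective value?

At the optimum: cotton uses 189 of 189 (binding); labor uses 137 of 137 (binding); dye uses 70 of 84 (slack = 14).
Slack constraints have shadow price 0 (complementary slackness).
The binding rows give the dual system: 3·y_cotton + 3·y_labor = 33 and 6·y_cotton + 4·y_labor = 54.
→ y_cotton = 5 and y_labor = 6.
Δz = y_labor·Δb = 6 × (-5) = -30, so new z* = 1767 − 30 = 1737.

1737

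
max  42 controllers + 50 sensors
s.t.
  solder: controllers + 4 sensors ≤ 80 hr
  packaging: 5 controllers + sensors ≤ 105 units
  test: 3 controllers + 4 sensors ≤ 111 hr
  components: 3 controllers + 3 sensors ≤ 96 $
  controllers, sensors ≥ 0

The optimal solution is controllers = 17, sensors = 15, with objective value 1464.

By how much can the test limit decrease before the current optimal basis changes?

1.25

Binding constraints: test, components. The basis is B = [[3,4],[3,3]] with det -3.
Per unit decrease in test, x* moves by d = (1, -1).
The basis stays optimal until packaging becomes binding; allowable decrease = 1.25 hr.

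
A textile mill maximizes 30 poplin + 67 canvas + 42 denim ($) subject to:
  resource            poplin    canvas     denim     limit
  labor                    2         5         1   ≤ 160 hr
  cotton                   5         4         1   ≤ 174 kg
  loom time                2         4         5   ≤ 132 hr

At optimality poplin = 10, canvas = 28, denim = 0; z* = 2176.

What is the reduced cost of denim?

-5

Check each constraint at x*: labor 160/160 (tight); cotton 162/174 (slack 12); loom time 132/132 (tight).
Since cotton is not tight, its dual is 0.
The binding rows give the dual system: 2·y_labor + 2·y_loom time = 30 and 5·y_labor + 4·y_loom time = 67.
→ y_labor = 7 and y_loom time = 8.
Reduced cost of denim: c₃ − yᵀa₃ = 42 − (7·1 + 8·5) = 42 − 47 = -5.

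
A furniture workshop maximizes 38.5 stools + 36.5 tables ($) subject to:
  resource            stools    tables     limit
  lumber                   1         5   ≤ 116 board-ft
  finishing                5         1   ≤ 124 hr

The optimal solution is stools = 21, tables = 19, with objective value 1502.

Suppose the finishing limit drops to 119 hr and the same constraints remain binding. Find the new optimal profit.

At the optimum: lumber uses 116 of 116 (binding); finishing uses 124 of 124 (binding).
Dual feasibility on the basic columns requires 1·y_lumber + 5·y_finishing = 38.5, 5·y_lumber + 1·y_finishing = 36.5.
This yields shadow prices y_lumber = 6, y_finishing = 6.5.
Δz = y_finishing·Δb = 6.5 × (-5) = -32.5, so new z* = 1502 − 32.5 = 1469.5.

1469.5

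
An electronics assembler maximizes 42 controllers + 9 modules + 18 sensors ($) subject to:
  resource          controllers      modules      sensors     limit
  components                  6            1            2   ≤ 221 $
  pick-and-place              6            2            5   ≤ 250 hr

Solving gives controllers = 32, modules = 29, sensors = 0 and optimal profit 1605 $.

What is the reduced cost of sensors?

At the optimum: components uses 221 of 221 (binding); pick-and-place uses 250 of 250 (binding).
From A_Bᵀ y = c: 6·y_components + 6·y_pick-and-place = 42; 1·y_components + 2·y_pick-and-place = 9.
Solving: y_components = 5, y_pick-and-place = 2.
Reduced cost of sensors: c₃ − yᵀa₃ = 18 − (5·2 + 2·5) = 18 − 20 = -2.

-2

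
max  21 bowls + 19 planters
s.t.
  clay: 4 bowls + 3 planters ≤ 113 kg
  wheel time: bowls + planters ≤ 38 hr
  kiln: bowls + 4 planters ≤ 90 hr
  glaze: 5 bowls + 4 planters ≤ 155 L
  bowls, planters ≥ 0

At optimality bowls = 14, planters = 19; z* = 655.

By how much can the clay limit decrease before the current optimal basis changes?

Binding constraints: clay, kiln. The basis is B = [[4,3],[1,4]] with det 13.
Per unit decrease in clay, x* moves by d = (-0.3077, 0.0769).
The basis stays optimal until bowls reaches 0; allowable decrease = 45.5 kg.

45.5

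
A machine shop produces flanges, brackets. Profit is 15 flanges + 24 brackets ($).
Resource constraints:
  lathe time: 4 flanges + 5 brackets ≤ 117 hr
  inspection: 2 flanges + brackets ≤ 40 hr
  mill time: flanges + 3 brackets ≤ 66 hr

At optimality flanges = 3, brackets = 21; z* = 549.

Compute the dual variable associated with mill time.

3

Binding: lathe time and mill time. Non-binding: inspection (13 unused).
By complementary slackness, y = 0 for the non-binding constraint.
The binding rows give the dual system: 4·y_lathe time + 1·y_mill time = 15 and 5·y_lathe time + 3·y_mill time = 24.
This yields shadow prices y_lathe time = 3, y_mill time = 3.
Shadow price of mill time = 3.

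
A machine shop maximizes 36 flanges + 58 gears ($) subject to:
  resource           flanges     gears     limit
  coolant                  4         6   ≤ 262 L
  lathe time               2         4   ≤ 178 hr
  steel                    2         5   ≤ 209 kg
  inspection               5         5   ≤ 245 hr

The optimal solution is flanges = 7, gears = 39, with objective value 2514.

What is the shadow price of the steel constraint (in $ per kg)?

2

Check each constraint at x*: coolant 262/262 (tight); lathe time 170/178 (slack 8); steel 209/209 (tight); inspection 230/245 (slack 15).
Slack constraints have shadow price 0 (complementary slackness).
The binding rows give the dual system: 4·y_coolant + 2·y_steel = 36 and 6·y_coolant + 5·y_steel = 58.
This yields shadow prices y_coolant = 8, y_steel = 2.
Shadow price of steel = 2.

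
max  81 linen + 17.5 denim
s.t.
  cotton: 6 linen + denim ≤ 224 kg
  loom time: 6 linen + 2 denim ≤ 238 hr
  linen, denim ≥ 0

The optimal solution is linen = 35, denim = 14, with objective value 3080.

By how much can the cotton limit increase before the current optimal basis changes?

Binding constraints: cotton, loom time. The basis is B = [[6,1],[6,2]] with det 6.
Per unit increase in cotton, x* moves by d = (0.3333, -1).
The basis stays optimal until denim reaches 0; allowable increase = 14 kg.

14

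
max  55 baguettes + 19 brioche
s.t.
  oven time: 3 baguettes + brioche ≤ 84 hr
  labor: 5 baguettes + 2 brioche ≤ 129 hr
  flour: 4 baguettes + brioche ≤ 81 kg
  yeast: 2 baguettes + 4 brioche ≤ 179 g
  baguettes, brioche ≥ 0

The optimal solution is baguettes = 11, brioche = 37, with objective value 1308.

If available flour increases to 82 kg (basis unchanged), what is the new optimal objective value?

1313

Binding: labor and flour. Non-binding: oven time (14 unused), yeast (9 unused).
Slack constraints have shadow price 0 (complementary slackness).
From A_Bᵀ y = c: 5·y_labor + 4·y_flour = 55; 2·y_labor + 1·y_flour = 19.
This yields shadow prices y_labor = 7, y_flour = 5.
Δz = y_flour·Δb = 5 × (1) = 5, so new z* = 1308 + 5 = 1313.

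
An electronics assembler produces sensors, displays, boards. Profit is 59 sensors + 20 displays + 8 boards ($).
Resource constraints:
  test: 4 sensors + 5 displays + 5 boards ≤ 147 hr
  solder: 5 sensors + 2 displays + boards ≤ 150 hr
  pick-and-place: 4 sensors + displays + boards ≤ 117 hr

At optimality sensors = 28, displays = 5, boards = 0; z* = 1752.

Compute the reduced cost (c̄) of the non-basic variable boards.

-5

At the optimum: test uses 137 of 147 (slack = 10); solder uses 150 of 150 (binding); pick-and-place uses 117 of 117 (binding).
Slack constraints have shadow price 0 (complementary slackness).
From A_Bᵀ y = c: 5·y_solder + 4·y_pick-and-place = 59; 2·y_solder + 1·y_pick-and-place = 20.
Solving: y_solder = 7, y_pick-and-place = 6.
Reduced cost of boards: c₃ − yᵀa₃ = 8 − (7·1 + 6·1) = 8 − 13 = -5.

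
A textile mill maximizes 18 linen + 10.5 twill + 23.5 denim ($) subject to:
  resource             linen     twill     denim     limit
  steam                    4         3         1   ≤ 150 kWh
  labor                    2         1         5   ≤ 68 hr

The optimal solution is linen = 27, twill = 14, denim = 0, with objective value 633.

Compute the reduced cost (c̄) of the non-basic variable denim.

-8

At the optimum: steam uses 150 of 150 (binding); labor uses 68 of 68 (binding).
From A_Bᵀ y = c: 4·y_steam + 2·y_labor = 18; 3·y_steam + 1·y_labor = 10.5.
This yields shadow prices y_steam = 1.5, y_labor = 6.
Reduced cost of denim: c₃ − yᵀa₃ = 23.5 − (1.5·1 + 6·5) = 23.5 − 31.5 = -8.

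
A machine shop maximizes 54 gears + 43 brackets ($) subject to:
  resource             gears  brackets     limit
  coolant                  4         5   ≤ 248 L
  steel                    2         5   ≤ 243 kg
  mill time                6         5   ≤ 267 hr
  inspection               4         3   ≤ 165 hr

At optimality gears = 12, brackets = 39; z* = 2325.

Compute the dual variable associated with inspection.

6

At the optimum: coolant uses 243 of 248 (slack = 5); steel uses 219 of 243 (slack = 24); mill time uses 267 of 267 (binding); inspection uses 165 of 165 (binding).
Since coolant, steel are not tight, their duals are 0.
The binding rows give the dual system: 6·y_mill time + 4·y_inspection = 54 and 5·y_mill time + 3·y_inspection = 43.
→ y_mill time = 5 and y_inspection = 6.
Shadow price of inspection = 6.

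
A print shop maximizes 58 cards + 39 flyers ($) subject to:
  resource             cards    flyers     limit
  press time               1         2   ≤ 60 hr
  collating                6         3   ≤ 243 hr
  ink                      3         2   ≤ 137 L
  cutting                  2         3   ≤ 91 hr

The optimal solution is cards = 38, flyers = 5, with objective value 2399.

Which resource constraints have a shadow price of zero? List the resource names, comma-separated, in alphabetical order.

ink, press time

press time: 48/60 (slack 12)
collating: 243/243 (binding)
ink: 124/137 (slack 13)
cutting: 91/91 (binding)
By complementary slackness, a constraint with positive slack has shadow price 0 → ink, press time.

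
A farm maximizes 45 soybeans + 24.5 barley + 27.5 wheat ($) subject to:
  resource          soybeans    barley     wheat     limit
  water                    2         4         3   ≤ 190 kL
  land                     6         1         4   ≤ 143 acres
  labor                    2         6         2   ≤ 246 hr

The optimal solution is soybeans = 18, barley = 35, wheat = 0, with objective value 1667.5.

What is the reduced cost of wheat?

-4.5

Binding: land and labor. Non-binding: water (14 unused).
By complementary slackness, y = 0 for the non-binding constraint.
Dual feasibility on the basic columns requires 6·y_land + 2·y_labor = 45, 1·y_land + 6·y_labor = 24.5.
This yields shadow prices y_land = 6.5, y_labor = 3.
Reduced cost of wheat: c₃ − yᵀa₃ = 27.5 − (6.5·4 + 3·2) = 27.5 − 32 = -4.5.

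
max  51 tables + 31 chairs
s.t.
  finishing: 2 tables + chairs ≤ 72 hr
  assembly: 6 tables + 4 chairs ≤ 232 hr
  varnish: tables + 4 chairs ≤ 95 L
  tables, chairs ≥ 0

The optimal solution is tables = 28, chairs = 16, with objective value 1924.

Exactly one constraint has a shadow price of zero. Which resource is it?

finishing: 72/72 (binding)
assembly: 232/232 (binding)
varnish: 92/95 (slack 3)
By complementary slackness, a constraint with positive slack has shadow price 0 → varnish.

varnish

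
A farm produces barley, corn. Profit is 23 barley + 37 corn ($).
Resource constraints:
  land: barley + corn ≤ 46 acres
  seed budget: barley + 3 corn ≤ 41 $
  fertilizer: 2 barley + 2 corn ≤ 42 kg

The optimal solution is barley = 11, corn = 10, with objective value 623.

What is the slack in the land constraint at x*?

25

land used = 1·11 + 1·10 = 21; slack = 46 − 21 = 25.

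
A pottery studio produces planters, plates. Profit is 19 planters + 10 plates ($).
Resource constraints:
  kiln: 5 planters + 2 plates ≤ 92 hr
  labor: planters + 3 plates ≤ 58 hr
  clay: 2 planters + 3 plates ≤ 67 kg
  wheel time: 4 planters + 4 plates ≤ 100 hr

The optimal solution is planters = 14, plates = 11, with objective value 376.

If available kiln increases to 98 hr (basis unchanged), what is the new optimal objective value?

At the optimum: kiln uses 92 of 92 (binding); labor uses 47 of 58 (slack = 11); clay uses 61 of 67 (slack = 6); wheel time uses 100 of 100 (binding).
Slack constraints have shadow price 0 (complementary slackness).
The binding rows give the dual system: 5·y_kiln + 4·y_wheel time = 19 and 2·y_kiln + 4·y_wheel time = 10.
Solving: y_kiln = 3, y_wheel time = 1.
Δz = y_kiln·Δb = 3 × (6) = 18, so new z* = 376 + 18 = 394.

394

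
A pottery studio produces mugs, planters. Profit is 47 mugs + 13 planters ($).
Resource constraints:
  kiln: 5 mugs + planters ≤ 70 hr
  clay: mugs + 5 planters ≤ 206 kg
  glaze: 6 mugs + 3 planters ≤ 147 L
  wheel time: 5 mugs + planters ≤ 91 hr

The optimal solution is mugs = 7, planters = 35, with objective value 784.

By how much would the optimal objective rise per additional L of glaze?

2

Binding: kiln and glaze. Non-binding: clay (24 unused), wheel time (21 unused).
Slack constraints have shadow price 0 (complementary slackness).
From A_Bᵀ y = c: 5·y_kiln + 6·y_glaze = 47; 1·y_kiln + 3·y_glaze = 13.
This yields shadow prices y_kiln = 7, y_glaze = 2.
Shadow price of glaze = 2.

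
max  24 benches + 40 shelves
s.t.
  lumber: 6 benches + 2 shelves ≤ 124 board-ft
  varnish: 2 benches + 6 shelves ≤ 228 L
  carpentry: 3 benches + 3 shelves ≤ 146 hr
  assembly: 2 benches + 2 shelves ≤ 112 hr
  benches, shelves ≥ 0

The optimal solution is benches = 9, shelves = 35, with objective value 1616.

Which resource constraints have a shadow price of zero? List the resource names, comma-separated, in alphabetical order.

lumber: 124/124 (binding)
varnish: 228/228 (binding)
carpentry: 132/146 (slack 14)
assembly: 88/112 (slack 24)
By complementary slackness, a constraint with positive slack has shadow price 0 → assembly, carpentry.

assembly, carpentry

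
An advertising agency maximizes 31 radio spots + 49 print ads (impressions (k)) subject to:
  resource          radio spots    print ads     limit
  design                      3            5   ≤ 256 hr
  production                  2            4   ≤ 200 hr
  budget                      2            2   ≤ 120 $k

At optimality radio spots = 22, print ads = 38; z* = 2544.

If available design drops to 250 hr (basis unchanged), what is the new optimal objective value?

At the optimum: design uses 256 of 256 (binding); production uses 196 of 200 (slack = 4); budget uses 120 of 120 (binding).
Slack constraints have shadow price 0 (complementary slackness).
From A_Bᵀ y = c: 3·y_design + 2·y_budget = 31; 5·y_design + 2·y_budget = 49.
Solving: y_design = 9, y_budget = 2.
Δz = y_design·Δb = 9 × (-6) = -54, so new z* = 2544 − 54 = 2490.

2490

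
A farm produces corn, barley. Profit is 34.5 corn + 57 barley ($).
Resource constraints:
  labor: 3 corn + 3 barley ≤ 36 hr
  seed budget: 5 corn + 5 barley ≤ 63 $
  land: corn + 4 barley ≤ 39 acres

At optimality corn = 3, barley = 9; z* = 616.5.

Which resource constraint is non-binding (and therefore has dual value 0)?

labor: 36/36 (binding)
seed budget: 60/63 (slack 3)
land: 39/39 (binding)
By complementary slackness, a constraint with positive slack has shadow price 0 → seed budget.

seed budget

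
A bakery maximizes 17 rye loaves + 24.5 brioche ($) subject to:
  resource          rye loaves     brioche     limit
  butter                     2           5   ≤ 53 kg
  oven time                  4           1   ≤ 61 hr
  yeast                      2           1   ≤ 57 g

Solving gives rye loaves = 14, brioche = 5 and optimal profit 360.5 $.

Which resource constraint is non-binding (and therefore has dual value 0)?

yeast

butter: 53/53 (binding)
oven time: 61/61 (binding)
yeast: 33/57 (slack 24)
By complementary slackness, a constraint with positive slack has shadow price 0 → yeast.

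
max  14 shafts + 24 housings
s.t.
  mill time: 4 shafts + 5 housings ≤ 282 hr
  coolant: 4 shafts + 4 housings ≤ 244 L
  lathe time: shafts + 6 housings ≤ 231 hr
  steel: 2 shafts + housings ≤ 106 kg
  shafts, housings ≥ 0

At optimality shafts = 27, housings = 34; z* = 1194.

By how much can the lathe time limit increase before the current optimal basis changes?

20

Binding constraints: coolant, lathe time. The basis is B = [[4,4],[1,6]] with det 20.
Per unit increase in lathe time, x* moves by d = (-0.2, 0.2).
The basis stays optimal until mill time becomes binding; allowable increase = 20 hr.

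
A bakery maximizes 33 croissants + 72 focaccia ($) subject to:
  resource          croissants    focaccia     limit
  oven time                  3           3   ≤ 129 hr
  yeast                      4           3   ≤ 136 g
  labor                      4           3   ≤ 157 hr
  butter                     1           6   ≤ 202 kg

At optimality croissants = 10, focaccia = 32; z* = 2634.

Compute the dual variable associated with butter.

9

Check each constraint at x*: oven time 126/129 (slack 3); yeast 136/136 (tight); labor 136/157 (slack 21); butter 202/202 (tight).
By complementary slackness, y = 0 for the non-binding constraints.
Dual feasibility on the basic columns requires 4·y_yeast + 1·y_butter = 33, 3·y_yeast + 6·y_butter = 72.
Solving: y_yeast = 6, y_butter = 9.
Shadow price of butter = 9.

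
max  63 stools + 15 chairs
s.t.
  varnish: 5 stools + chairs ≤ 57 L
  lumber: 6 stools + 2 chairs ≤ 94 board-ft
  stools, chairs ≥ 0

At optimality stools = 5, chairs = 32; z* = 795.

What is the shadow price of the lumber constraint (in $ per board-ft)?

3

At the optimum: varnish uses 57 of 57 (binding); lumber uses 94 of 94 (binding).
From A_Bᵀ y = c: 5·y_varnish + 6·y_lumber = 63; 1·y_varnish + 2·y_lumber = 15.
This yields shadow prices y_varnish = 9, y_lumber = 3.
Shadow price of lumber = 3.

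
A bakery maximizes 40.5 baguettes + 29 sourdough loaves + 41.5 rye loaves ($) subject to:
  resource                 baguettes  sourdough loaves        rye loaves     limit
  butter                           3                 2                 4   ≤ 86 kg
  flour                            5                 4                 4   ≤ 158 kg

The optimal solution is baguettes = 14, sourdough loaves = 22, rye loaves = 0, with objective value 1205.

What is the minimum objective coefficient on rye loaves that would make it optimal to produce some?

46

Both butter and flour are binding at x*.
The binding rows give the dual system: 3·y_butter + 5·y_flour = 40.5 and 2·y_butter + 4·y_flour = 29.
This yields shadow prices y_butter = 8.5, y_flour = 3.
rye loaves enters the basis when its profit ≥ yᵀa₃ = 8.5·4 + 3·4 = 46.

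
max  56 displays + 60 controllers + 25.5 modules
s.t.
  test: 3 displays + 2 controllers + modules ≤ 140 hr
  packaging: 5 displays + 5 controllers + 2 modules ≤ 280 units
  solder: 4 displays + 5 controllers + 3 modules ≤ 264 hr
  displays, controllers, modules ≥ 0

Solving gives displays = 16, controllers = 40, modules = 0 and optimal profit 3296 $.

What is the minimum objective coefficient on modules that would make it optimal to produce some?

Binding: packaging and solder. Non-binding: test (12 unused).
By complementary slackness, y = 0 for the non-binding constraint.
Dual feasibility on the basic columns requires 5·y_packaging + 4·y_solder = 56, 5·y_packaging + 5·y_solder = 60.
Solving: y_packaging = 8, y_solder = 4.
modules enters the basis when its profit ≥ yᵀa₃ = 8·2 + 4·3 = 28.

28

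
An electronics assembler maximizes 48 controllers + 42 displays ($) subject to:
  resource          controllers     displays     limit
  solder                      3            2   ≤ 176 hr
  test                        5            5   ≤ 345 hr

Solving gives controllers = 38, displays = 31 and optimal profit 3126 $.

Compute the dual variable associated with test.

6

Both solder and test are binding at x*.
From A_Bᵀ y = c: 3·y_solder + 5·y_test = 48; 2·y_solder + 5·y_test = 42.
This yields shadow prices y_solder = 6, y_test = 6.
Shadow price of test = 6.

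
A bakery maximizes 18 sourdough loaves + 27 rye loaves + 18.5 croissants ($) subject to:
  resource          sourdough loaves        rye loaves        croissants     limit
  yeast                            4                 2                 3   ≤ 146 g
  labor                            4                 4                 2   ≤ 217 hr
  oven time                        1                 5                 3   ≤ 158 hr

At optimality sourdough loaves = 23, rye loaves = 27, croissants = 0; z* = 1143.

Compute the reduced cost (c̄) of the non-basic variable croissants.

Binding: yeast and oven time. Non-binding: labor (17 unused).
Slack constraints have shadow price 0 (complementary slackness).
The binding rows give the dual system: 4·y_yeast + 1·y_oven time = 18 and 2·y_yeast + 5·y_oven time = 27.
Solving: y_yeast = 3.5, y_oven time = 4.
Reduced cost of croissants: c₃ − yᵀa₃ = 18.5 − (3.5·3 + 4·3) = 18.5 − 22.5 = -4.

-4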